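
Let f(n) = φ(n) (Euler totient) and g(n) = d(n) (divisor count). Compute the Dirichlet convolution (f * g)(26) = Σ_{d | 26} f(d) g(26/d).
(φ * d)(26) = 42

Divisors of 26: [1, 2, 13, 26]. For each d | 26:
  d = 1: φ(1) · d(26/1) = 1 · 4 = 4
  d = 2: φ(2) · d(26/2) = 1 · 2 = 2
  d = 13: φ(13) · d(26/13) = 12 · 2 = 24
  d = 26: φ(26) · d(26/26) = 12 · 1 = 12
Summing: (φ * d)(26) = 4 + 2 + 24 + 12 = 42.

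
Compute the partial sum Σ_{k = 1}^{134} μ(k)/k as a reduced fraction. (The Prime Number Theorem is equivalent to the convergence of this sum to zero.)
Σ μ(k)/k = 1798157260399775266990045811129040783798487774562/262948239526313870385685898536205956450305483726315

Values of μ(k) for 1 ≤ k ≤ 134: μ(1) = 1, μ(2) = -1, μ(3) = -1, μ(5) = -1, μ(6) = 1, μ(7) = -1, μ(10) = 1, μ(11) = -1, μ(13) = -1, μ(14) = 1, μ(15) = 1, μ(17) = -1, μ(19) = -1, μ(21) = 1, μ(22) = 1, μ(23) = -1, μ(26) = 1, μ(29) = -1, μ(30) = -1, μ(31) = -1, μ(33) = 1, μ(34) = 1, μ(35) = 1, μ(37) = -1, μ(38) = 1, μ(39) = 1, μ(41) = -1, μ(42) = -1, μ(43) = -1, μ(46) = 1, μ(47) = -1, μ(51) = 1, μ(53) = -1, μ(55) = 1, μ(57) = 1, μ(58) = 1, μ(59) = -1, μ(61) = -1, μ(62) = 1, μ(65) = 1, μ(66) = -1, μ(67) = -1, μ(69) = 1, μ(70) = -1, μ(71) = -1, μ(73) = -1, μ(74) = 1, μ(77) = 1, μ(78) = -1, μ(79) = -1, μ(82) = 1, μ(83) = -1, μ(85) = 1, μ(86) = 1, μ(87) = 1, μ(89) = -1, μ(91) = 1, μ(93) = 1, μ(94) = 1, μ(95) = 1, μ(97) = -1, μ(101) = -1, μ(102) = -1, μ(103) = -1, μ(105) = -1, μ(106) = 1, μ(107) = -1, μ(109) = -1, μ(110) = -1, μ(111) = 1, μ(113) = -1, μ(114) = -1, μ(115) = 1, μ(118) = 1, μ(119) = 1, μ(122) = 1, μ(123) = 1, μ(127) = -1, μ(129) = 1, μ(130) = -1, μ(131) = -1, μ(133) = 1, μ(134) = 1, with μ = 0 on non-squarefree integers. Summing μ(k)/k for k where μ(k) ≠ 0 gives 1798157260399775266990045811129040783798487774562/262948239526313870385685898536205956450305483726315 ≈ 0.0068. (PNT ⟺ this sum → 0 as n → ∞.)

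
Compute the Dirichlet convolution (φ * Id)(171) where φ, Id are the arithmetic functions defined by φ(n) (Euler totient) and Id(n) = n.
(φ * Id)(171) = 777

Divisors of 171: [1, 3, 9, 19, 57, 171]. For each d | 171:
  d = 1: φ(1) · Id(171/1) = 1 · 171 = 171
  d = 3: φ(3) · Id(171/3) = 2 · 57 = 114
  d = 9: φ(9) · Id(171/9) = 6 · 19 = 114
  d = 19: φ(19) · Id(171/19) = 18 · 9 = 162
  d = 57: φ(57) · Id(171/57) = 36 · 3 = 108
  d = 171: φ(171) · Id(171/171) = 108 · 1 = 108
Summing: (φ * Id)(171) = 171 + 114 + 114 + 162 + 108 + 108 = 777.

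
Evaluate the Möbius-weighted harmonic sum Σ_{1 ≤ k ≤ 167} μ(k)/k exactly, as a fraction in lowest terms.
Σ μ(k)/k = 3320595668723936105212130194759121950701456962705503856339925674/481473710367991963528473107950567214598209565303106537707981745635

Values of μ(k) for 1 ≤ k ≤ 167: μ(1) = 1, μ(2) = -1, μ(3) = -1, μ(5) = -1, μ(6) = 1, μ(7) = -1, μ(10) = 1, μ(11) = -1, μ(13) = -1, μ(14) = 1, μ(15) = 1, μ(17) = -1, μ(19) = -1, μ(21) = 1, μ(22) = 1, μ(23) = -1, μ(26) = 1, μ(29) = -1, μ(30) = -1, μ(31) = -1, μ(33) = 1, μ(34) = 1, μ(35) = 1, μ(37) = -1, μ(38) = 1, μ(39) = 1, μ(41) = -1, μ(42) = -1, μ(43) = -1, μ(46) = 1, μ(47) = -1, μ(51) = 1, μ(53) = -1, μ(55) = 1, μ(57) = 1, μ(58) = 1, μ(59) = -1, μ(61) = -1, μ(62) = 1, μ(65) = 1, μ(66) = -1, μ(67) = -1, μ(69) = 1, μ(70) = -1, μ(71) = -1, μ(73) = -1, μ(74) = 1, μ(77) = 1, μ(78) = -1, μ(79) = -1, μ(82) = 1, μ(83) = -1, μ(85) = 1, μ(86) = 1, μ(87) = 1, μ(89) = -1, μ(91) = 1, μ(93) = 1, μ(94) = 1, μ(95) = 1, μ(97) = -1, μ(101) = -1, μ(102) = -1, μ(103) = -1, μ(105) = -1, μ(106) = 1, μ(107) = -1, μ(109) = -1, μ(110) = -1, μ(111) = 1, μ(113) = -1, μ(114) = -1, μ(115) = 1, μ(118) = 1, μ(119) = 1, μ(122) = 1, μ(123) = 1, μ(127) = -1, μ(129) = 1, μ(130) = -1, μ(131) = -1, μ(133) = 1, μ(134) = 1, μ(137) = -1, μ(138) = -1, μ(139) = -1, μ(141) = 1, μ(142) = 1, μ(143) = 1, μ(145) = 1, μ(146) = 1, μ(149) = -1, μ(151) = -1, μ(154) = -1, μ(155) = 1, μ(157) = -1, μ(158) = 1, μ(159) = 1, μ(161) = 1, μ(163) = -1, μ(165) = -1, μ(166) = 1, μ(167) = -1, with μ = 0 on non-squarefree integers. Summing μ(k)/k for k where μ(k) ≠ 0 gives 3320595668723936105212130194759121950701456962705503856339925674/481473710367991963528473107950567214598209565303106537707981745635 ≈ 0.0069. (PNT ⟺ this sum → 0 as n → ∞.)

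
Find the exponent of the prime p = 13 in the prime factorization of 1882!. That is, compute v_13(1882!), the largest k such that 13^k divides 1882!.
v_13(1882!) = 155

Legendre's formula: v_p(n!) = Σ_{k ≥ 1} ⌊n / p^k⌋. For p = 13, n = 1882, the terms are:
  ⌊1882/13^1⌋ = ⌊1882/13⌋ = 144
  ⌊1882/13^2⌋ = ⌊1882/169⌋ = 11
(the next term ⌊1882/13^3⌋ = 0, terminating the sum). Summing: v_13(1882!) = 144 + 11 = 155.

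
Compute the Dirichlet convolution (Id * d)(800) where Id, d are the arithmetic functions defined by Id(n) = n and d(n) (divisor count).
(Id * d)(800) = 4560

Divisors of 800: [1, 2, 4, 5, 8, 10, 16, 20, 25, 32, 40, 50, 80, 100, 160, 200, 400, 800]. For each d | 800:
  d = 1: Id(1) · d(800/1) = 1 · 18 = 18
  d = 2: Id(2) · d(800/2) = 2 · 15 = 30
  d = 4: Id(4) · d(800/4) = 4 · 12 = 48
  d = 5: Id(5) · d(800/5) = 5 · 12 = 60
  d = 8: Id(8) · d(800/8) = 8 · 9 = 72
  d = 10: Id(10) · d(800/10) = 10 · 10 = 100
  d = 16: Id(16) · d(800/16) = 16 · 6 = 96
  d = 20: Id(20) · d(800/20) = 20 · 8 = 160
  d = 25: Id(25) · d(800/25) = 25 · 6 = 150
  d = 32: Id(32) · d(800/32) = 32 · 3 = 96
  d = 40: Id(40) · d(800/40) = 40 · 6 = 240
  d = 50: Id(50) · d(800/50) = 50 · 5 = 250
  d = 80: Id(80) · d(800/80) = 80 · 4 = 320
  d = 100: Id(100) · d(800/100) = 100 · 4 = 400
  d = 160: Id(160) · d(800/160) = 160 · 2 = 320
  d = 200: Id(200) · d(800/200) = 200 · 3 = 600
  d = 400: Id(400) · d(800/400) = 400 · 2 = 800
  d = 800: Id(800) · d(800/800) = 800 · 1 = 800
Summing: (Id * d)(800) = 18 + 30 + 48 + 60 + 72 + 100 + 96 + 160 + 150 + 96 + 240 + 250 + 320 + 400 + 320 + 600 + 800 + 800 = 4560.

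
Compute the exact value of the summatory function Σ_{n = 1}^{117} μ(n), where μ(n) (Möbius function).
Σ_{n ≤ 117} μ(n) = -5

Compute μ(n) for each 1 ≤ n ≤ 117: μ(1) = 1, μ(2) = -1, μ(3) = -1, μ(4) = 0, μ(5) = -1, μ(6) = 1, μ(7) = -1, μ(8) = 0, μ(9) = 0, μ(10) = 1, μ(11) = -1, μ(12) = 0, μ(13) = -1, μ(14) = 1, μ(15) = 1, μ(16) = 0, μ(17) = -1, μ(18) = 0, μ(19) = -1, μ(20) = 0, μ(21) = 1, μ(22) = 1, μ(23) = -1, μ(24) = 0, μ(25) = 0, μ(26) = 1, μ(27) = 0, μ(28) = 0, μ(29) = -1, μ(30) = -1, μ(31) = -1, μ(32) = 0, μ(33) = 1, μ(34) = 1, μ(35) = 1, μ(36) = 0, μ(37) = -1, μ(38) = 1, μ(39) = 1, μ(40) = 0, μ(41) = -1, μ(42) = -1, μ(43) = -1, μ(44) = 0, μ(45) = 0, μ(46) = 1, μ(47) = -1, μ(48) = 0, μ(49) = 0, μ(50) = 0, μ(51) = 1, μ(52) = 0, μ(53) = -1, μ(54) = 0, μ(55) = 1, μ(56) = 0, μ(57) = 1, μ(58) = 1, μ(59) = -1, μ(60) = 0, μ(61) = -1, μ(62) = 1, μ(63) = 0, μ(64) = 0, μ(65) = 1, μ(66) = -1, μ(67) = -1, μ(68) = 0, μ(69) = 1, μ(70) = -1, μ(71) = -1, μ(72) = 0, μ(73) = -1, μ(74) = 1, μ(75) = 0, μ(76) = 0, μ(77) = 1, μ(78) = -1, μ(79) = -1, μ(80) = 0, μ(81) = 0, μ(82) = 1, μ(83) = -1, μ(84) = 0, μ(85) = 1, μ(86) = 1, μ(87) = 1, μ(88) = 0, μ(89) = -1, μ(90) = 0, μ(91) = 1, μ(92) = 0, μ(93) = 1, μ(94) = 1, μ(95) = 1, μ(96) = 0, μ(97) = -1, μ(98) = 0, μ(99) = 0, μ(100) = 0, μ(101) = -1, μ(102) = -1, μ(103) = -1, μ(104) = 0, μ(105) = -1, μ(106) = 1, μ(107) = -1, μ(108) = 0, μ(109) = -1, μ(110) = -1, μ(111) = 1, μ(112) = 0, μ(113) = -1, μ(114) = -1, μ(115) = 1, μ(116) = 0, μ(117) = 0. Summing all 117 values: -5. (Mertens function M(x) = Σ_{n ≤ x} μ(n); on average M(x) should be small (PNT ⟺ M(x) = o(x)).)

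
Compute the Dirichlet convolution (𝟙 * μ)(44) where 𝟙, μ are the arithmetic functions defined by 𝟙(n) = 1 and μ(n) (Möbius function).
(𝟙 * μ)(44) = 0

Divisors of 44: [1, 2, 4, 11, 22, 44]. For each d | 44:
  d = 1: 𝟙(1) · μ(44/1) = 1 · 0 = 0
  d = 2: 𝟙(2) · μ(44/2) = 1 · 1 = 1
  d = 4: 𝟙(4) · μ(44/4) = 1 · -1 = -1
  d = 11: 𝟙(11) · μ(44/11) = 1 · 0 = 0
  d = 22: 𝟙(22) · μ(44/22) = 1 · -1 = -1
  d = 44: 𝟙(44) · μ(44/44) = 1 · 1 = 1
Summing: (𝟙 * μ)(44) = 0 + 1 + -1 + 0 + -1 + 1 = 0.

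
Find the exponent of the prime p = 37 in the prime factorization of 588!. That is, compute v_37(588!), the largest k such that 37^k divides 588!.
v_37(588!) = 15

Legendre's formula: v_p(n!) = Σ_{k ≥ 1} ⌊n / p^k⌋. For p = 37, n = 588, the terms are:
  ⌊588/37^1⌋ = ⌊588/37⌋ = 15
(the next term ⌊588/37^2⌋ = 0, terminating the sum). Summing: v_37(588!) = 15 = 15.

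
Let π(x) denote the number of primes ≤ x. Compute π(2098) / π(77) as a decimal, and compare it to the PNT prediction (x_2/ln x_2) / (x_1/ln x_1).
π(2098)/π(77) = 316/21 ≈ 15.0476;  PNT prediction ≈ 15.4737.

π(77) = 21 and π(2098) = 316, so π(2098)/π(77) ≈ 15.0476. The PNT-predicted ratio is (2098/ln(2098)) / (77/ln(77)) ≈ 15.4737. The two agree to within a few percent, as expected.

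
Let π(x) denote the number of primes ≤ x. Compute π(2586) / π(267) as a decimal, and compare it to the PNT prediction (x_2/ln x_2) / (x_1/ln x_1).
π(2586)/π(267) = 376/56 ≈ 6.7143;  PNT prediction ≈ 6.8867.

π(267) = 56 and π(2586) = 376, so π(2586)/π(267) ≈ 6.7143. The PNT-predicted ratio is (2586/ln(2586)) / (267/ln(267)) ≈ 6.8867. The two agree to within a few percent, as expected.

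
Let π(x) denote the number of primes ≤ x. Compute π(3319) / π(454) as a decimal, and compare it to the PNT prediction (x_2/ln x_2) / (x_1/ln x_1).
π(3319)/π(454) = 467/87 ≈ 5.3678;  PNT prediction ≈ 5.5168.

π(454) = 87 and π(3319) = 467, so π(3319)/π(454) ≈ 5.3678. The PNT-predicted ratio is (3319/ln(3319)) / (454/ln(454)) ≈ 5.5168. The two agree to within a few percent, as expected.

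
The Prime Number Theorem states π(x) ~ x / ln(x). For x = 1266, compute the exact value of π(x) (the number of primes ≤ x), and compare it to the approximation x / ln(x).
π(1266) = 205;  x/ln(x) ≈ 177.22;  relative error ≈ 13.55%.

Directly count primes up to 1266: π(1266) = 205. The PNT approximation gives 1266/ln(1266) ≈ 1266/7.14362 ≈ 177.22. Relative error (π(x) − x/ln(x)) / π(x) ≈ 13.55%; the approximation is known to undercount slightly (Li(x) is a better estimate).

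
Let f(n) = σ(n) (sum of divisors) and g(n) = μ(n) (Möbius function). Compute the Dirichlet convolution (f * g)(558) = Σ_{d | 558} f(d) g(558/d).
(σ * μ)(558) = 558

Divisors of 558: [1, 2, 3, 6, 9, 18, 31, 62, 93, 186, 279, 558]. For each d | 558:
  d = 1: σ(1) · μ(558/1) = 1 · 0 = 0
  d = 2: σ(2) · μ(558/2) = 3 · 0 = 0
  d = 3: σ(3) · μ(558/3) = 4 · -1 = -4
  d = 6: σ(6) · μ(558/6) = 12 · 1 = 12
  d = 9: σ(9) · μ(558/9) = 13 · 1 = 13
  d = 18: σ(18) · μ(558/18) = 39 · -1 = -39
  d = 31: σ(31) · μ(558/31) = 32 · 0 = 0
  d = 62: σ(62) · μ(558/62) = 96 · 0 = 0
  d = 93: σ(93) · μ(558/93) = 128 · 1 = 128
  d = 186: σ(186) · μ(558/186) = 384 · -1 = -384
  d = 279: σ(279) · μ(558/279) = 416 · -1 = -416
  d = 558: σ(558) · μ(558/558) = 1248 · 1 = 1248
Summing: (σ * μ)(558) = 0 + 0 + -4 + 12 + 13 + -39 + 0 + 0 + 128 + -384 + -416 + 1248 = 558.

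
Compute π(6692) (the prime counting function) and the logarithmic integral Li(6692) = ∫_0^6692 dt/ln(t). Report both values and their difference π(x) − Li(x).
π(6692) = 863;  Li(6692) ≈ 879.45;  π(x) − Li(x) ≈ -16.45.

Direct count of primes ≤ 6692 gives π(6692) = 863. Numerical evaluation of the logarithmic integral gives Li(6692) ≈ 879.45. The difference π(x) − Li(x) ≈ -16.45 is typically negative for small/moderate x (Li(x) overestimates), though Littlewood's theorem shows this sign changes infinitely often.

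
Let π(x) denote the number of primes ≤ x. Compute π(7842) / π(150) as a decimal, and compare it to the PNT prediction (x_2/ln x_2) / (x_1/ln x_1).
π(7842)/π(150) = 991/35 ≈ 28.3143;  PNT prediction ≈ 29.2125.

π(150) = 35 and π(7842) = 991, so π(7842)/π(150) ≈ 28.3143. The PNT-predicted ratio is (7842/ln(7842)) / (150/ln(150)) ≈ 29.2125. The two agree to within a few percent, as expected.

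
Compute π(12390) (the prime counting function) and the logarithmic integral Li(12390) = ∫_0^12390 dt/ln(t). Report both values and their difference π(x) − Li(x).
π(12390) = 1478;  Li(12390) ≈ 1502.55;  π(x) − Li(x) ≈ -24.55.

Direct count of primes ≤ 12390 gives π(12390) = 1478. Numerical evaluation of the logarithmic integral gives Li(12390) ≈ 1502.55. The difference π(x) − Li(x) ≈ -24.55 is typically negative for small/moderate x (Li(x) overestimates), though Littlewood's theorem shows this sign changes infinitely often.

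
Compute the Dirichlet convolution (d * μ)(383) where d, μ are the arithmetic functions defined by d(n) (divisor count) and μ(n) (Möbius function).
(d * μ)(383) = 1

Divisors of 383: [1, 383]. For each d | 383:
  d = 1: d(1) · μ(383/1) = 1 · -1 = -1
  d = 383: d(383) · μ(383/383) = 2 · 1 = 2
Summing: (d * μ)(383) = -1 + 2 = 1.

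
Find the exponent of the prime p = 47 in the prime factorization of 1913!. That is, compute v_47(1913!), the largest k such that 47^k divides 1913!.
v_47(1913!) = 40

Legendre's formula: v_p(n!) = Σ_{k ≥ 1} ⌊n / p^k⌋. For p = 47, n = 1913, the terms are:
  ⌊1913/47^1⌋ = ⌊1913/47⌋ = 40
(the next term ⌊1913/47^2⌋ = 0, terminating the sum). Summing: v_47(1913!) = 40 = 40.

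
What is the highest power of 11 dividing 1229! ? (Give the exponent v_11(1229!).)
v_11(1229!) = 121

Legendre's formula: v_p(n!) = Σ_{k ≥ 1} ⌊n / p^k⌋. For p = 11, n = 1229, the terms are:
  ⌊1229/11^1⌋ = ⌊1229/11⌋ = 111
  ⌊1229/11^2⌋ = ⌊1229/121⌋ = 10
(the next term ⌊1229/11^3⌋ = 0, terminating the sum). Summing: v_11(1229!) = 111 + 10 = 121.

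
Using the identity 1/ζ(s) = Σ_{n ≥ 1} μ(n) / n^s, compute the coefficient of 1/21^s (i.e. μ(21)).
μ(21) = 1

Factor n = 21 = 3 · 7. μ(n) = 0 if any exponent ≥ 2 (not squarefree); otherwise μ(n) = (−1)^{ω(n)} where ω(n) is the number of distinct prime factors. Applying: μ(21) = 1.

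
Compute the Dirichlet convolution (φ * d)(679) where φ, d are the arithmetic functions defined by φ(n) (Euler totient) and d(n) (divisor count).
(φ * d)(679) = 784

Divisors of 679: [1, 7, 97, 679]. For each d | 679:
  d = 1: φ(1) · d(679/1) = 1 · 4 = 4
  d = 7: φ(7) · d(679/7) = 6 · 2 = 12
  d = 97: φ(97) · d(679/97) = 96 · 2 = 192
  d = 679: φ(679) · d(679/679) = 576 · 1 = 576
Summing: (φ * d)(679) = 4 + 12 + 192 + 576 = 784.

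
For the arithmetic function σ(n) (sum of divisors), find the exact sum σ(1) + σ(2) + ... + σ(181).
Σ_{n ≤ 181} σ(n) = 27002

Compute σ(n) for each 1 ≤ n ≤ 181: σ(1) = 1, σ(2) = 3, σ(3) = 4, σ(4) = 7, σ(5) = 6, σ(6) = 12, σ(7) = 8, σ(8) = 15, σ(9) = 13, σ(10) = 18, σ(11) = 12, σ(12) = 28, σ(13) = 14, σ(14) = 24, σ(15) = 24, σ(16) = 31, σ(17) = 18, σ(18) = 39, σ(19) = 20, σ(20) = 42, σ(21) = 32, σ(22) = 36, σ(23) = 24, σ(24) = 60, σ(25) = 31, σ(26) = 42, σ(27) = 40, σ(28) = 56, σ(29) = 30, σ(30) = 72, σ(31) = 32, σ(32) = 63, σ(33) = 48, σ(34) = 54, σ(35) = 48, σ(36) = 91, σ(37) = 38, σ(38) = 60, σ(39) = 56, σ(40) = 90, σ(41) = 42, σ(42) = 96, σ(43) = 44, σ(44) = 84, σ(45) = 78, σ(46) = 72, σ(47) = 48, σ(48) = 124, σ(49) = 57, σ(50) = 93, σ(51) = 72, σ(52) = 98, σ(53) = 54, σ(54) = 120, σ(55) = 72, σ(56) = 120, σ(57) = 80, σ(58) = 90, σ(59) = 60, σ(60) = 168, σ(61) = 62, σ(62) = 96, σ(63) = 104, σ(64) = 127, σ(65) = 84, σ(66) = 144, σ(67) = 68, σ(68) = 126, σ(69) = 96, σ(70) = 144, σ(71) = 72, σ(72) = 195, σ(73) = 74, σ(74) = 114, σ(75) = 124, σ(76) = 140, σ(77) = 96, σ(78) = 168, σ(79) = 80, σ(80) = 186, σ(81) = 121, σ(82) = 126, σ(83) = 84, σ(84) = 224, σ(85) = 108, σ(86) = 132, σ(87) = 120, σ(88) = 180, σ(89) = 90, σ(90) = 234, σ(91) = 112, σ(92) = 168, σ(93) = 128, σ(94) = 144, σ(95) = 120, σ(96) = 252, σ(97) = 98, σ(98) = 171, σ(99) = 156, σ(100) = 217, σ(101) = 102, σ(102) = 216, σ(103) = 104, σ(104) = 210, σ(105) = 192, σ(106) = 162, σ(107) = 108, σ(108) = 280, σ(109) = 110, σ(110) = 216, σ(111) = 152, σ(112) = 248, σ(113) = 114, σ(114) = 240, σ(115) = 144, σ(116) = 210, σ(117) = 182, σ(118) = 180, σ(119) = 144, σ(120) = 360, σ(121) = 133, σ(122) = 186, σ(123) = 168, σ(124) = 224, σ(125) = 156, σ(126) = 312, σ(127) = 128, σ(128) = 255, σ(129) = 176, σ(130) = 252, σ(131) = 132, σ(132) = 336, σ(133) = 160, σ(134) = 204, σ(135) = 240, σ(136) = 270, σ(137) = 138, σ(138) = 288, σ(139) = 140, σ(140) = 336, σ(141) = 192, σ(142) = 216, σ(143) = 168, σ(144) = 403, σ(145) = 180, σ(146) = 222, σ(147) = 228, σ(148) = 266, σ(149) = 150, σ(150) = 372, σ(151) = 152, σ(152) = 300, σ(153) = 234, σ(154) = 288, σ(155) = 192, σ(156) = 392, σ(157) = 158, σ(158) = 240, σ(159) = 216, σ(160) = 378, σ(161) = 192, σ(162) = 363, σ(163) = 164, σ(164) = 294, σ(165) = 288, σ(166) = 252, σ(167) = 168, σ(168) = 480, σ(169) = 183, σ(170) = 324, σ(171) = 260, σ(172) = 308, σ(173) = 174, σ(174) = 360, σ(175) = 248, σ(176) = 372, σ(177) = 240, σ(178) = 270, σ(179) = 180, σ(180) = 546, σ(181) = 182. Summing all 181 values: 27002. (Average order: Σ_{n ≤ x} σ(n) ~ (π²/12) x². For x = 181, (π²/12)·181² ≈ 26944.84.)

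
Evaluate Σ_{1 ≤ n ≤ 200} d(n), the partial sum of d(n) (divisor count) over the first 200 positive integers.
Σ_{n ≤ 200} d(n) = 1098

Compute d(n) for each 1 ≤ n ≤ 200: d(1) = 1, d(2) = 2, d(3) = 2, d(4) = 3, d(5) = 2, d(6) = 4, d(7) = 2, d(8) = 4, d(9) = 3, d(10) = 4, d(11) = 2, d(12) = 6, d(13) = 2, d(14) = 4, d(15) = 4, d(16) = 5, d(17) = 2, d(18) = 6, d(19) = 2, d(20) = 6, d(21) = 4, d(22) = 4, d(23) = 2, d(24) = 8, d(25) = 3, d(26) = 4, d(27) = 4, d(28) = 6, d(29) = 2, d(30) = 8, d(31) = 2, d(32) = 6, d(33) = 4, d(34) = 4, d(35) = 4, d(36) = 9, d(37) = 2, d(38) = 4, d(39) = 4, d(40) = 8, d(41) = 2, d(42) = 8, d(43) = 2, d(44) = 6, d(45) = 6, d(46) = 4, d(47) = 2, d(48) = 10, d(49) = 3, d(50) = 6, d(51) = 4, d(52) = 6, d(53) = 2, d(54) = 8, d(55) = 4, d(56) = 8, d(57) = 4, d(58) = 4, d(59) = 2, d(60) = 12, d(61) = 2, d(62) = 4, d(63) = 6, d(64) = 7, d(65) = 4, d(66) = 8, d(67) = 2, d(68) = 6, d(69) = 4, d(70) = 8, d(71) = 2, d(72) = 12, d(73) = 2, d(74) = 4, d(75) = 6, d(76) = 6, d(77) = 4, d(78) = 8, d(79) = 2, d(80) = 10, d(81) = 5, d(82) = 4, d(83) = 2, d(84) = 12, d(85) = 4, d(86) = 4, d(87) = 4, d(88) = 8, d(89) = 2, d(90) = 12, d(91) = 4, d(92) = 6, d(93) = 4, d(94) = 4, d(95) = 4, d(96) = 12, d(97) = 2, d(98) = 6, d(99) = 6, d(100) = 9, d(101) = 2, d(102) = 8, d(103) = 2, d(104) = 8, d(105) = 8, d(106) = 4, d(107) = 2, d(108) = 12, d(109) = 2, d(110) = 8, d(111) = 4, d(112) = 10, d(113) = 2, d(114) = 8, d(115) = 4, d(116) = 6, d(117) = 6, d(118) = 4, d(119) = 4, d(120) = 16, d(121) = 3, d(122) = 4, d(123) = 4, d(124) = 6, d(125) = 4, d(126) = 12, d(127) = 2, d(128) = 8, d(129) = 4, d(130) = 8, d(131) = 2, d(132) = 12, d(133) = 4, d(134) = 4, d(135) = 8, d(136) = 8, d(137) = 2, d(138) = 8, d(139) = 2, d(140) = 12, d(141) = 4, d(142) = 4, d(143) = 4, d(144) = 15, d(145) = 4, d(146) = 4, d(147) = 6, d(148) = 6, d(149) = 2, d(150) = 12, d(151) = 2, d(152) = 8, d(153) = 6, d(154) = 8, d(155) = 4, d(156) = 12, d(157) = 2, d(158) = 4, d(159) = 4, d(160) = 12, d(161) = 4, d(162) = 10, d(163) = 2, d(164) = 6, d(165) = 8, d(166) = 4, d(167) = 2, d(168) = 16, d(169) = 3, d(170) = 8, d(171) = 6, d(172) = 6, d(173) = 2, d(174) = 8, d(175) = 6, d(176) = 10, d(177) = 4, d(178) = 4, d(179) = 2, d(180) = 18, d(181) = 2, d(182) = 8, d(183) = 4, d(184) = 8, d(185) = 4, d(186) = 8, d(187) = 4, d(188) = 6, d(189) = 8, d(190) = 8, d(191) = 2, d(192) = 14, d(193) = 2, d(194) = 4, d(195) = 8, d(196) = 9, d(197) = 2, d(198) = 12, d(199) = 2, d(200) = 12. Summing all 200 values: 1098. (Dirichlet's divisor formula: Σ_{n ≤ x} d(n) = x ln(x) + (2γ − 1) x + O(√x). For x = 200, the asymptotic estimate is ≈ 1090.55.)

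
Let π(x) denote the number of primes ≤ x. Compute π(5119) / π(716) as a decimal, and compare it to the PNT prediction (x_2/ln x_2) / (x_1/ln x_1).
π(5119)/π(716) = 685/127 ≈ 5.3937;  PNT prediction ≈ 5.5028.

π(716) = 127 and π(5119) = 685, so π(5119)/π(716) ≈ 5.3937. The PNT-predicted ratio is (5119/ln(5119)) / (716/ln(716)) ≈ 5.5028. The two agree to within a few percent, as expected.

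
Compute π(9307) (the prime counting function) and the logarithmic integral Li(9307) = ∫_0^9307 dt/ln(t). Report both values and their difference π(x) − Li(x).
π(9307) = 1151;  Li(9307) ≈ 1170.60;  π(x) − Li(x) ≈ -19.60.

Direct count of primes ≤ 9307 gives π(9307) = 1151. Numerical evaluation of the logarithmic integral gives Li(9307) ≈ 1170.60. The difference π(x) − Li(x) ≈ -19.60 is typically negative for small/moderate x (Li(x) overestimates), though Littlewood's theorem shows this sign changes infinitely often.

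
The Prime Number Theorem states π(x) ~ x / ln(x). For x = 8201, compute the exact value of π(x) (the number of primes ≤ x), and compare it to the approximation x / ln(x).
π(8201) = 1028;  x/ln(x) ≈ 910.01;  relative error ≈ 11.48%.

Directly count primes up to 8201: π(8201) = 1028. The PNT approximation gives 8201/ln(8201) ≈ 8201/9.01201 ≈ 910.01. Relative error (π(x) − x/ln(x)) / π(x) ≈ 11.48%; the approximation is known to undercount slightly (Li(x) is a better estimate).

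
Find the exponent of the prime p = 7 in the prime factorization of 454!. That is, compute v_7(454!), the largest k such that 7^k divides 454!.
v_7(454!) = 74

Legendre's formula: v_p(n!) = Σ_{k ≥ 1} ⌊n / p^k⌋. For p = 7, n = 454, the terms are:
  ⌊454/7^1⌋ = ⌊454/7⌋ = 64
  ⌊454/7^2⌋ = ⌊454/49⌋ = 9
  ⌊454/7^3⌋ = ⌊454/343⌋ = 1
(the next term ⌊454/7^4⌋ = 0, terminating the sum). Summing: v_7(454!) = 64 + 9 + 1 = 74.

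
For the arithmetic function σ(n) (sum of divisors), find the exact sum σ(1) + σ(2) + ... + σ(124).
Σ_{n ≤ 124} σ(n) = 12684

Compute σ(n) for each 1 ≤ n ≤ 124: σ(1) = 1, σ(2) = 3, σ(3) = 4, σ(4) = 7, σ(5) = 6, σ(6) = 12, σ(7) = 8, σ(8) = 15, σ(9) = 13, σ(10) = 18, σ(11) = 12, σ(12) = 28, σ(13) = 14, σ(14) = 24, σ(15) = 24, σ(16) = 31, σ(17) = 18, σ(18) = 39, σ(19) = 20, σ(20) = 42, σ(21) = 32, σ(22) = 36, σ(23) = 24, σ(24) = 60, σ(25) = 31, σ(26) = 42, σ(27) = 40, σ(28) = 56, σ(29) = 30, σ(30) = 72, σ(31) = 32, σ(32) = 63, σ(33) = 48, σ(34) = 54, σ(35) = 48, σ(36) = 91, σ(37) = 38, σ(38) = 60, σ(39) = 56, σ(40) = 90, σ(41) = 42, σ(42) = 96, σ(43) = 44, σ(44) = 84, σ(45) = 78, σ(46) = 72, σ(47) = 48, σ(48) = 124, σ(49) = 57, σ(50) = 93, σ(51) = 72, σ(52) = 98, σ(53) = 54, σ(54) = 120, σ(55) = 72, σ(56) = 120, σ(57) = 80, σ(58) = 90, σ(59) = 60, σ(60) = 168, σ(61) = 62, σ(62) = 96, σ(63) = 104, σ(64) = 127, σ(65) = 84, σ(66) = 144, σ(67) = 68, σ(68) = 126, σ(69) = 96, σ(70) = 144, σ(71) = 72, σ(72) = 195, σ(73) = 74, σ(74) = 114, σ(75) = 124, σ(76) = 140, σ(77) = 96, σ(78) = 168, σ(79) = 80, σ(80) = 186, σ(81) = 121, σ(82) = 126, σ(83) = 84, σ(84) = 224, σ(85) = 108, σ(86) = 132, σ(87) = 120, σ(88) = 180, σ(89) = 90, σ(90) = 234, σ(91) = 112, σ(92) = 168, σ(93) = 128, σ(94) = 144, σ(95) = 120, σ(96) = 252, σ(97) = 98, σ(98) = 171, σ(99) = 156, σ(100) = 217, σ(101) = 102, σ(102) = 216, σ(103) = 104, σ(104) = 210, σ(105) = 192, σ(106) = 162, σ(107) = 108, σ(108) = 280, σ(109) = 110, σ(110) = 216, σ(111) = 152, σ(112) = 248, σ(113) = 114, σ(114) = 240, σ(115) = 144, σ(116) = 210, σ(117) = 182, σ(118) = 180, σ(119) = 144, σ(120) = 360, σ(121) = 133, σ(122) = 186, σ(123) = 168, σ(124) = 224. Summing all 124 values: 12684. (Average order: Σ_{n ≤ x} σ(n) ~ (π²/12) x². For x = 124, (π²/12)·124² ≈ 12646.25.)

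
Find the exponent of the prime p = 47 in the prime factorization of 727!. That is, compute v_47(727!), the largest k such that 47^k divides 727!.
v_47(727!) = 15

Legendre's formula: v_p(n!) = Σ_{k ≥ 1} ⌊n / p^k⌋. For p = 47, n = 727, the terms are:
  ⌊727/47^1⌋ = ⌊727/47⌋ = 15
(the next term ⌊727/47^2⌋ = 0, terminating the sum). Summing: v_47(727!) = 15 = 15.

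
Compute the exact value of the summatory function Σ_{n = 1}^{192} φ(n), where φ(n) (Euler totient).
Σ_{n ≤ 192} φ(n) = 11230

Compute φ(n) for each 1 ≤ n ≤ 192: φ(1) = 1, φ(2) = 1, φ(3) = 2, φ(4) = 2, φ(5) = 4, φ(6) = 2, φ(7) = 6, φ(8) = 4, φ(9) = 6, φ(10) = 4, φ(11) = 10, φ(12) = 4, φ(13) = 12, φ(14) = 6, φ(15) = 8, φ(16) = 8, φ(17) = 16, φ(18) = 6, φ(19) = 18, φ(20) = 8, φ(21) = 12, φ(22) = 10, φ(23) = 22, φ(24) = 8, φ(25) = 20, φ(26) = 12, φ(27) = 18, φ(28) = 12, φ(29) = 28, φ(30) = 8, φ(31) = 30, φ(32) = 16, φ(33) = 20, φ(34) = 16, φ(35) = 24, φ(36) = 12, φ(37) = 36, φ(38) = 18, φ(39) = 24, φ(40) = 16, φ(41) = 40, φ(42) = 12, φ(43) = 42, φ(44) = 20, φ(45) = 24, φ(46) = 22, φ(47) = 46, φ(48) = 16, φ(49) = 42, φ(50) = 20, φ(51) = 32, φ(52) = 24, φ(53) = 52, φ(54) = 18, φ(55) = 40, φ(56) = 24, φ(57) = 36, φ(58) = 28, φ(59) = 58, φ(60) = 16, φ(61) = 60, φ(62) = 30, φ(63) = 36, φ(64) = 32, φ(65) = 48, φ(66) = 20, φ(67) = 66, φ(68) = 32, φ(69) = 44, φ(70) = 24, φ(71) = 70, φ(72) = 24, φ(73) = 72, φ(74) = 36, φ(75) = 40, φ(76) = 36, φ(77) = 60, φ(78) = 24, φ(79) = 78, φ(80) = 32, φ(81) = 54, φ(82) = 40, φ(83) = 82, φ(84) = 24, φ(85) = 64, φ(86) = 42, φ(87) = 56, φ(88) = 40, φ(89) = 88, φ(90) = 24, φ(91) = 72, φ(92) = 44, φ(93) = 60, φ(94) = 46, φ(95) = 72, φ(96) = 32, φ(97) = 96, φ(98) = 42, φ(99) = 60, φ(100) = 40, φ(101) = 100, φ(102) = 32, φ(103) = 102, φ(104) = 48, φ(105) = 48, φ(106) = 52, φ(107) = 106, φ(108) = 36, φ(109) = 108, φ(110) = 40, φ(111) = 72, φ(112) = 48, φ(113) = 112, φ(114) = 36, φ(115) = 88, φ(116) = 56, φ(117) = 72, φ(118) = 58, φ(119) = 96, φ(120) = 32, φ(121) = 110, φ(122) = 60, φ(123) = 80, φ(124) = 60, φ(125) = 100, φ(126) = 36, φ(127) = 126, φ(128) = 64, φ(129) = 84, φ(130) = 48, φ(131) = 130, φ(132) = 40, φ(133) = 108, φ(134) = 66, φ(135) = 72, φ(136) = 64, φ(137) = 136, φ(138) = 44, φ(139) = 138, φ(140) = 48, φ(141) = 92, φ(142) = 70, φ(143) = 120, φ(144) = 48, φ(145) = 112, φ(146) = 72, φ(147) = 84, φ(148) = 72, φ(149) = 148, φ(150) = 40, φ(151) = 150, φ(152) = 72, φ(153) = 96, φ(154) = 60, φ(155) = 120, φ(156) = 48, φ(157) = 156, φ(158) = 78, φ(159) = 104, φ(160) = 64, φ(161) = 132, φ(162) = 54, φ(163) = 162, φ(164) = 80, φ(165) = 80, φ(166) = 82, φ(167) = 166, φ(168) = 48, φ(169) = 156, φ(170) = 64, φ(171) = 108, φ(172) = 84, φ(173) = 172, φ(174) = 56, φ(175) = 120, φ(176) = 80, φ(177) = 116, φ(178) = 88, φ(179) = 178, φ(180) = 48, φ(181) = 180, φ(182) = 72, φ(183) = 120, φ(184) = 88, φ(185) = 144, φ(186) = 60, φ(187) = 160, φ(188) = 92, φ(189) = 108, φ(190) = 72, φ(191) = 190, φ(192) = 64. Summing all 192 values: 11230. (Average order: Σ_{n ≤ x} φ(n) ~ (3/π²) x². For x = 192, (3/π²)·192² ≈ 11205.31.)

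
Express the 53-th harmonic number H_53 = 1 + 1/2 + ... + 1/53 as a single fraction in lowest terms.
H_53 = 748469853272339196210427/164249358725037825439200

Direct summation: H_53 = 1 + 1/2 + ... + 1/53. The least common denominator is lcm(1, ..., 53) = 164249358725037825439200; over this denominator the numerator is 164249358725037825439200 + 82124679362518912719600 + 54749786241679275146400 + 41062339681259456359800 + 32849871745007565087840 + 27374893120839637573200 + 23464194103576832205600 + 20531169840629728179900 + 18249928747226425048800 + 16424935872503782543920 + 14931759884094347767200 + 13687446560419818786600 + 12634566055772140418400 + 11732097051788416102800 + 10949957248335855029280 + 10265584920314864089950 + 9661726983825754437600 + 9124964373613212524400 + 8644703090791464496800 + 8212467936251891271960 + 7821398034525610735200 + 7465879942047173883600 + 7141276466305992410400 + 6843723280209909393300 + 6569974349001513017568 + 6317283027886070209200 + 6083309582408808349600 + 5866048525894208051400 + 5663770990518545704800 + 5474978624167927514640 + 5298366410485091143200 + 5132792460157432044975 + 4977253294698115922400 + 4830863491912877218800 + 4692838820715366441120 + 4562482186806606262200 + 4439171857433454741600 + 4322351545395732248400 + 4211522018590713472800 + 4106233968125945635980 + 4006081920122873791200 + 3910699017262805367600 + 3819752528489251754400 + 3732939971023586941800 + 3649985749445285009760 + 3570638233152996205200 + 3494667206915698413600 + 3421861640104954696650 + 3352027729082404600800 + 3284987174500756508784 + 3220575661275251479200 + 3158641513943035104600 + 3099044504245996706400 = 748469853272339196210427, so H_53 = 748469853272339196210427/164249358725037825439200 (already in lowest terms) ≈ 4.55691. (The PNT-adjacent estimate ln(53) + γ ≈ 4.54751 matches within O(1/n).)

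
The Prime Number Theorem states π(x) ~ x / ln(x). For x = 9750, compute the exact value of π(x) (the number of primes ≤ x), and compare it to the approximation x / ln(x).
π(9750) = 1203;  x/ln(x) ≈ 1061.51;  relative error ≈ 11.76%.

Directly count primes up to 9750: π(9750) = 1203. The PNT approximation gives 9750/ln(9750) ≈ 9750/9.18502 ≈ 1061.51. Relative error (π(x) − x/ln(x)) / π(x) ≈ 11.76%; the approximation is known to undercount slightly (Li(x) is a better estimate).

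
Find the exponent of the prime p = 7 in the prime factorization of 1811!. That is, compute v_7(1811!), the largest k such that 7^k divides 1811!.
v_7(1811!) = 299

Legendre's formula: v_p(n!) = Σ_{k ≥ 1} ⌊n / p^k⌋. For p = 7, n = 1811, the terms are:
  ⌊1811/7^1⌋ = ⌊1811/7⌋ = 258
  ⌊1811/7^2⌋ = ⌊1811/49⌋ = 36
  ⌊1811/7^3⌋ = ⌊1811/343⌋ = 5
(the next term ⌊1811/7^4⌋ = 0, terminating the sum). Summing: v_7(1811!) = 258 + 36 + 5 = 299.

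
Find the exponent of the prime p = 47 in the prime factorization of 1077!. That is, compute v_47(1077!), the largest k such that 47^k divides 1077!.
v_47(1077!) = 22

Legendre's formula: v_p(n!) = Σ_{k ≥ 1} ⌊n / p^k⌋. For p = 47, n = 1077, the terms are:
  ⌊1077/47^1⌋ = ⌊1077/47⌋ = 22
(the next term ⌊1077/47^2⌋ = 0, terminating the sum). Summing: v_47(1077!) = 22 = 22.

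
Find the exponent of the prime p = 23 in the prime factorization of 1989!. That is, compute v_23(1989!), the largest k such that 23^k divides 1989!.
v_23(1989!) = 89

Legendre's formula: v_p(n!) = Σ_{k ≥ 1} ⌊n / p^k⌋. For p = 23, n = 1989, the terms are:
  ⌊1989/23^1⌋ = ⌊1989/23⌋ = 86
  ⌊1989/23^2⌋ = ⌊1989/529⌋ = 3
(the next term ⌊1989/23^3⌋ = 0, terminating the sum). Summing: v_23(1989!) = 86 + 3 = 89.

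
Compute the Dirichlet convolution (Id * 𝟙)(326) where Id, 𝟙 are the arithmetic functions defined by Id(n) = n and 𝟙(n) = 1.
(Id * 𝟙)(326) = 492

Divisors of 326: [1, 2, 163, 326]. For each d | 326:
  d = 1: Id(1) · 𝟙(326/1) = 1 · 1 = 1
  d = 2: Id(2) · 𝟙(326/2) = 2 · 1 = 2
  d = 163: Id(163) · 𝟙(326/163) = 163 · 1 = 163
  d = 326: Id(326) · 𝟙(326/326) = 326 · 1 = 326
Summing: (Id * 𝟙)(326) = 1 + 2 + 163 + 326 = 492.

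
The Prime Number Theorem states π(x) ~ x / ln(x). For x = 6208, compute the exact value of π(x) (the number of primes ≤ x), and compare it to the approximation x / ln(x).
π(6208) = 807;  x/ln(x) ≈ 710.82;  relative error ≈ 11.92%.

Directly count primes up to 6208: π(6208) = 807. The PNT approximation gives 6208/ln(6208) ≈ 6208/8.73359 ≈ 710.82. Relative error (π(x) − x/ln(x)) / π(x) ≈ 11.92%; the approximation is known to undercount slightly (Li(x) is a better estimate).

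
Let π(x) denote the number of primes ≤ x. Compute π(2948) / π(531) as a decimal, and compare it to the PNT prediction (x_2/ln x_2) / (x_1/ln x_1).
π(2948)/π(531) = 424/99 ≈ 4.2828;  PNT prediction ≈ 4.3606.

π(531) = 99 and π(2948) = 424, so π(2948)/π(531) ≈ 4.2828. The PNT-predicted ratio is (2948/ln(2948)) / (531/ln(531)) ≈ 4.3606. The two agree to within a few percent, as expected.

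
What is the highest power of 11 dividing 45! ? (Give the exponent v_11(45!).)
v_11(45!) = 4

Legendre's formula: v_p(n!) = Σ_{k ≥ 1} ⌊n / p^k⌋. For p = 11, n = 45, the terms are:
  ⌊45/11^1⌋ = ⌊45/11⌋ = 4
(the next term ⌊45/11^2⌋ = 0, terminating the sum). Summing: v_11(45!) = 4 = 4.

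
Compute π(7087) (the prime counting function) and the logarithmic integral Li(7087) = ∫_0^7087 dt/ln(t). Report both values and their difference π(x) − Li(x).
π(7087) = 909;  Li(7087) ≈ 924.15;  π(x) − Li(x) ≈ -15.15.

Direct count of primes ≤ 7087 gives π(7087) = 909. Numerical evaluation of the logarithmic integral gives Li(7087) ≈ 924.15. The difference π(x) − Li(x) ≈ -15.15 is typically negative for small/moderate x (Li(x) overestimates), though Littlewood's theorem shows this sign changes infinitely often.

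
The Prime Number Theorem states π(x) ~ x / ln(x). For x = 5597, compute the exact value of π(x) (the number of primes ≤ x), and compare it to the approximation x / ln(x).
π(5597) = 738;  x/ln(x) ≈ 648.55;  relative error ≈ 12.12%.

Directly count primes up to 5597: π(5597) = 738. The PNT approximation gives 5597/ln(5597) ≈ 5597/8.62999 ≈ 648.55. Relative error (π(x) − x/ln(x)) / π(x) ≈ 12.12%; the approximation is known to undercount slightly (Li(x) is a better estimate).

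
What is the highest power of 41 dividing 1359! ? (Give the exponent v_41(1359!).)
v_41(1359!) = 33

Legendre's formula: v_p(n!) = Σ_{k ≥ 1} ⌊n / p^k⌋. For p = 41, n = 1359, the terms are:
  ⌊1359/41^1⌋ = ⌊1359/41⌋ = 33
(the next term ⌊1359/41^2⌋ = 0, terminating the sum). Summing: v_41(1359!) = 33 = 33.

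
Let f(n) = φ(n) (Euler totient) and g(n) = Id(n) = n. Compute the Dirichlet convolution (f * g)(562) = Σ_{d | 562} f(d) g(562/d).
(φ * Id)(562) = 1683

Divisors of 562: [1, 2, 281, 562]. For each d | 562:
  d = 1: φ(1) · Id(562/1) = 1 · 562 = 562
  d = 2: φ(2) · Id(562/2) = 1 · 281 = 281
  d = 281: φ(281) · Id(562/281) = 280 · 2 = 560
  d = 562: φ(562) · Id(562/562) = 280 · 1 = 280
Summing: (φ * Id)(562) = 562 + 281 + 560 + 280 = 1683.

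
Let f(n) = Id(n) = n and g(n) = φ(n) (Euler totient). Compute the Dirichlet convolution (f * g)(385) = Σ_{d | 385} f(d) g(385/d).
(Id * φ)(385) = 2457

Divisors of 385: [1, 5, 7, 11, 35, 55, 77, 385]. For each d | 385:
  d = 1: Id(1) · φ(385/1) = 1 · 240 = 240
  d = 5: Id(5) · φ(385/5) = 5 · 60 = 300
  d = 7: Id(7) · φ(385/7) = 7 · 40 = 280
  d = 11: Id(11) · φ(385/11) = 11 · 24 = 264
  d = 35: Id(35) · φ(385/35) = 35 · 10 = 350
  d = 55: Id(55) · φ(385/55) = 55 · 6 = 330
  d = 77: Id(77) · φ(385/77) = 77 · 4 = 308
  d = 385: Id(385) · φ(385/385) = 385 · 1 = 385
Summing: (Id * φ)(385) = 240 + 300 + 280 + 264 + 350 + 330 + 308 + 385 = 2457.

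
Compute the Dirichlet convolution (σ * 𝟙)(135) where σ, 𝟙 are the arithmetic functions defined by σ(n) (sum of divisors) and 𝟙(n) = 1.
(σ * 𝟙)(135) = 406

Divisors of 135: [1, 3, 5, 9, 15, 27, 45, 135]. For each d | 135:
  d = 1: σ(1) · 𝟙(135/1) = 1 · 1 = 1
  d = 3: σ(3) · 𝟙(135/3) = 4 · 1 = 4
  d = 5: σ(5) · 𝟙(135/5) = 6 · 1 = 6
  d = 9: σ(9) · 𝟙(135/9) = 13 · 1 = 13
  d = 15: σ(15) · 𝟙(135/15) = 24 · 1 = 24
  d = 27: σ(27) · 𝟙(135/27) = 40 · 1 = 40
  d = 45: σ(45) · 𝟙(135/45) = 78 · 1 = 78
  d = 135: σ(135) · 𝟙(135/135) = 240 · 1 = 240
Summing: (σ * 𝟙)(135) = 1 + 4 + 6 + 13 + 24 + 40 + 78 + 240 = 406.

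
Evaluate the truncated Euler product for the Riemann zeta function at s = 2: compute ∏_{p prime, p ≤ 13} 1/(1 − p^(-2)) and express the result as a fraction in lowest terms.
∏ = 715715/442368

The primes p ≤ 13 are [2, 3, 5, 7, 11, 13]. For each prime, (1 − 1/p^2)^(-1) = p^2 / (p^2 − 1). The product is (1 − 1/2^2)^(-1), (1 − 1/3^2)^(-1), (1 − 1/5^2)^(-1), (1 − 1/7^2)^(-1), (1 − 1/11^2)^(-1), (1 − 1/13^2)^(-1) = ∏ p^2 / (p^2 − 1) = 715715/442368.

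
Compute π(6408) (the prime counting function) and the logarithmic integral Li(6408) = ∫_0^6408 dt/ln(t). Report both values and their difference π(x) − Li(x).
π(6408) = 834;  Li(6408) ≈ 847.13;  π(x) − Li(x) ≈ -13.13.

Direct count of primes ≤ 6408 gives π(6408) = 834. Numerical evaluation of the logarithmic integral gives Li(6408) ≈ 847.13. The difference π(x) − Li(x) ≈ -13.13 is typically negative for small/moderate x (Li(x) overestimates), though Littlewood's theorem shows this sign changes infinitely often.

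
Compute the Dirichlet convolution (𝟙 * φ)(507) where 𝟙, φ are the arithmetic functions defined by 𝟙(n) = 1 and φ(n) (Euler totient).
(𝟙 * φ)(507) = 507

Divisors of 507: [1, 3, 13, 39, 169, 507]. For each d | 507:
  d = 1: 𝟙(1) · φ(507/1) = 1 · 312 = 312
  d = 3: 𝟙(3) · φ(507/3) = 1 · 156 = 156
  d = 13: 𝟙(13) · φ(507/13) = 1 · 24 = 24
  d = 39: 𝟙(39) · φ(507/39) = 1 · 12 = 12
  d = 169: 𝟙(169) · φ(507/169) = 1 · 2 = 2
  d = 507: 𝟙(507) · φ(507/507) = 1 · 1 = 1
Summing: (𝟙 * φ)(507) = 312 + 156 + 24 + 12 + 2 + 1 = 507.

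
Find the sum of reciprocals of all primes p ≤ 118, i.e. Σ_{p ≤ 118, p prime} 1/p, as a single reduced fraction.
Σ 1/p = 58472171373748331322981543916880425472323867753/31610054640417607788145206291543662493274686990

π(118) = 30, so the primes ≤ 118 are [2, 3, 5, 7, 11, 13, 17, 19, 23, 29, 31, 37, 41, 43, 47, 53, 59, 61, 67, 71, 73, 79, 83, 89, 97, 101, 103, 107, 109, 113]. Summing 1/p over these primes: 58472171373748331322981543916880425472323867753/31610054640417607788145206291543662493274686990 ≈ 1.8498. Mertens estimate ln ln(118) + 0.2615 ≈ 1.8240.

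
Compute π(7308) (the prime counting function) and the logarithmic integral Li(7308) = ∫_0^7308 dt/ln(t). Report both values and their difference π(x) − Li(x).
π(7308) = 931;  Li(7308) ≈ 949.03;  π(x) − Li(x) ≈ -18.03.

Direct count of primes ≤ 7308 gives π(7308) = 931. Numerical evaluation of the logarithmic integral gives Li(7308) ≈ 949.03. The difference π(x) − Li(x) ≈ -18.03 is typically negative for small/moderate x (Li(x) overestimates), though Littlewood's theorem shows this sign changes infinitely often.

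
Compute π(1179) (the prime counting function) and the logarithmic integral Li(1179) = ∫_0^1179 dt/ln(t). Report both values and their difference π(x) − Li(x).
π(1179) = 193;  Li(1179) ≈ 203.21;  π(x) − Li(x) ≈ -10.21.

Direct count of primes ≤ 1179 gives π(1179) = 193. Numerical evaluation of the logarithmic integral gives Li(1179) ≈ 203.21. The difference π(x) − Li(x) ≈ -10.21 is typically negative for small/moderate x (Li(x) overestimates), though Littlewood's theorem shows this sign changes infinitely often.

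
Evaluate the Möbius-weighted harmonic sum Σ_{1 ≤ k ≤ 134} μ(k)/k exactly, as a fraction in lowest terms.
Σ μ(k)/k = 1798157260399775266990045811129040783798487774562/262948239526313870385685898536205956450305483726315

Values of μ(k) for 1 ≤ k ≤ 134: μ(1) = 1, μ(2) = -1, μ(3) = -1, μ(5) = -1, μ(6) = 1, μ(7) = -1, μ(10) = 1, μ(11) = -1, μ(13) = -1, μ(14) = 1, μ(15) = 1, μ(17) = -1, μ(19) = -1, μ(21) = 1, μ(22) = 1, μ(23) = -1, μ(26) = 1, μ(29) = -1, μ(30) = -1, μ(31) = -1, μ(33) = 1, μ(34) = 1, μ(35) = 1, μ(37) = -1, μ(38) = 1, μ(39) = 1, μ(41) = -1, μ(42) = -1, μ(43) = -1, μ(46) = 1, μ(47) = -1, μ(51) = 1, μ(53) = -1, μ(55) = 1, μ(57) = 1, μ(58) = 1, μ(59) = -1, μ(61) = -1, μ(62) = 1, μ(65) = 1, μ(66) = -1, μ(67) = -1, μ(69) = 1, μ(70) = -1, μ(71) = -1, μ(73) = -1, μ(74) = 1, μ(77) = 1, μ(78) = -1, μ(79) = -1, μ(82) = 1, μ(83) = -1, μ(85) = 1, μ(86) = 1, μ(87) = 1, μ(89) = -1, μ(91) = 1, μ(93) = 1, μ(94) = 1, μ(95) = 1, μ(97) = -1, μ(101) = -1, μ(102) = -1, μ(103) = -1, μ(105) = -1, μ(106) = 1, μ(107) = -1, μ(109) = -1, μ(110) = -1, μ(111) = 1, μ(113) = -1, μ(114) = -1, μ(115) = 1, μ(118) = 1, μ(119) = 1, μ(122) = 1, μ(123) = 1, μ(127) = -1, μ(129) = 1, μ(130) = -1, μ(131) = -1, μ(133) = 1, μ(134) = 1, with μ = 0 on non-squarefree integers. Summing μ(k)/k for k where μ(k) ≠ 0 gives 1798157260399775266990045811129040783798487774562/262948239526313870385685898536205956450305483726315 ≈ 0.0068. (PNT ⟺ this sum → 0 as n → ∞.)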